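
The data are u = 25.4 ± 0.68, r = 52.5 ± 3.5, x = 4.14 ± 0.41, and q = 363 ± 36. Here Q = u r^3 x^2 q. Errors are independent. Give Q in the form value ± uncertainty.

Each factor contributes (exponent × relative error)² to (δQ/Q)²:
  (1·δu/u)² = (1×0.0268)² = 0.000717;  (3·δr/r)² = (3×0.0667)² = 0.0400;  (2·δx/x)² = (2×0.0990)² = 0.0392;  (1·δq/q)² = (1×0.0992)² = 0.00984
δQ/Q = √(0.0898) = 0.300
Q = 2.29e+10, so δQ = 0.300 × 2.29e+10 = 6.85e+09.

(2.29 ± 0.685) × 10^10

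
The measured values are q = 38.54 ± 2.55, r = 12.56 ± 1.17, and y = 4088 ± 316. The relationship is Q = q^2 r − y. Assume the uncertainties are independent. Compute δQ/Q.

0.208

Let p = q^2·r = 18660. δp/p = √((2·δq/q)² + (1·δr/r)²) = √(0.0175 + 0.00868) = 0.162, so δp = 3020.
Q = p − y: δQ = √(δp² + δy²) = √(9.11e+06 + 99900) = 3040
Q = 14570, so δQ/Q = 3040/14570 = 0.208.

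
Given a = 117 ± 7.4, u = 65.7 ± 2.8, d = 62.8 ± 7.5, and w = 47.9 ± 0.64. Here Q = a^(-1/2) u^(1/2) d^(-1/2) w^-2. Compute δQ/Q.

0.0757

Relative error in a monomial: (δQ/Q)² = Σ (nᵢ · δxᵢ/xᵢ)².
  (−½·δa/a)² = (-0.5×0.0632)² = 0.00100;  (½·δu/u)² = (0.5×0.0426)² = 0.000454;  (−½·δd/d)² = (-0.5×0.119)² = 0.00357;  (-2·δw/w)² = (-2×0.0134)² = 0.000714
δQ/Q = √(0.00573) = 0.0757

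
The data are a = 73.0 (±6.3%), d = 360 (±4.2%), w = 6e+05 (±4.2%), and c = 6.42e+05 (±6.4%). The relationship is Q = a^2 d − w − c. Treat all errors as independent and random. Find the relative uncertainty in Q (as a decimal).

Let p = a^2·d = 1.92e+06. δp/p = √((2·δa/a)² + (1·δd/d)²) = √(0.0159 + 0.00176) = 0.133, so δp = 2.55e+05.
Q = p − w − c: δQ = √(δp² + δw² + δc²) = √(6.49e+10 + 6.35e+08 + 1.69e+09) = 2.59e+05
Q = 6.76e+05, so δQ/Q = 2.59e+05/6.76e+05 = 0.383.

0.383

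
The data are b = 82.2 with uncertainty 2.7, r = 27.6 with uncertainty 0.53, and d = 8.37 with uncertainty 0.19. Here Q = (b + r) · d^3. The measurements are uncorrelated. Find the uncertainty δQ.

4670

Let u = b + r = 110. δu = √(δb² + δr²) = √(7.29 + 0.281) = 2.75, so δu/u = 0.0251.
Q is then a monomial in u, d:
δQ/Q = √((δu/u)² + (3·δd/d)²) = √(0.000628 + 0.00464) = 0.0726
Q = 64400, so δQ = 0.0726 × 64400 = 4670.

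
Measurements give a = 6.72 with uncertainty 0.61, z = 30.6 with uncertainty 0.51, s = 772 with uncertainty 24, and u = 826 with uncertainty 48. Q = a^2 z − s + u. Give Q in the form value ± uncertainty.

1440 ± 258

Let p = a^2·z = 1380. δp/p = √((2·δa/a)² + (1·δz/z)²) = √(0.0330 + 0.000278) = 0.182, so δp = 252.
Q = p − s + u: δQ = √(δp² + δs² + δu²) = √(63500 + 576 + 2300) = 258
Q = 1440.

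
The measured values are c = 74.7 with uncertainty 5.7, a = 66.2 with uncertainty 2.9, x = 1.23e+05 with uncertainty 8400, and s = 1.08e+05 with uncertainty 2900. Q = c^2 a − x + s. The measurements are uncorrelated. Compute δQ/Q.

Let p = c^2·a = 3.69e+05. δp/p = √((2·δc/c)² + (1·δa/a)²) = √(0.0233 + 0.00192) = 0.159, so δp = 58700.
Q = p − x + s: δQ = √(δp² + δx² + δs²) = √(3.44e+09 + 7.06e+07 + 8.41e+06) = 59300
Q = 3.54e+05, so δQ/Q = 59300/3.54e+05 = 0.167.

0.167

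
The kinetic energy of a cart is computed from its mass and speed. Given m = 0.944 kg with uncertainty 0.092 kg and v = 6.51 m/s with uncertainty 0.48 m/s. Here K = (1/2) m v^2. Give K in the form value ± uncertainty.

20.0 ± 3.54 J

Each factor contributes (exponent × relative error)² to (δK/K)²:
  (1·δm/m)² = (1×0.0975)² = 0.00950;  (2·δv/v)² = (2×0.0737)² = 0.0217
δK/K = √(0.0312) = 0.177
K = 20.0 J, so δK = 0.177 × 20.0 = 3.54 J.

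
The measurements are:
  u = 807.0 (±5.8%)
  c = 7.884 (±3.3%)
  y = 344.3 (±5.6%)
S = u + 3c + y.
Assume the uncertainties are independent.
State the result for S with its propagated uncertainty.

1175 ± 50.6

Absolute uncertainties add in quadrature for a linear combination:
  (δu)² = 2190;  (3·δc)² = 0.609;  (δy)² = 372
δS = √(2560) = 50.6
S = 1175.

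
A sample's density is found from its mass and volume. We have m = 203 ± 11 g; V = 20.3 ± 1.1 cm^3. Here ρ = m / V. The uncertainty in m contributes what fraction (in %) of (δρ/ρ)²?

50.0%

(δρ/ρ)² = (1·δm/m)² + (-1·δV/V)²
  m term: (1×0.0542)² = 0.00294
  V term: (-1×0.0542)² = 0.00294
Total = 0.00587. Share from m = 0.00294/0.00587 = 0.500.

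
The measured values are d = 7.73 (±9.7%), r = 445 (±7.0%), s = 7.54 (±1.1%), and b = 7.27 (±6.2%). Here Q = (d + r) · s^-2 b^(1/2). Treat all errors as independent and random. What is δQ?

Let u = d + r = 453. δu = √(δd² + δr²) = √(0.562 + 970) = 31.2, so δu/u = 0.0688.
Q is then a monomial in u, s, b:
δQ/Q = √((δu/u)² + (-2·δs/s)² + (½·δb/b)²) = √(0.00474 + 0.000484 + 0.000961) = 0.0786
Q = 21.5, so δQ = 0.0786 × 21.5 = 1.69.

1.69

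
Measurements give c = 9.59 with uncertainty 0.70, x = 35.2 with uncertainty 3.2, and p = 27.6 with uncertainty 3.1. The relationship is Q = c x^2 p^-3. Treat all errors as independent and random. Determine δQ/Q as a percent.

Since Q is a product/quotient, work with relative uncertainties:
  (1·δc/c)² = (1×0.0730)² = 0.00533;  (2·δx/x)² = (2×0.0909)² = 0.0331;  (-3·δp/p)² = (-3×0.112)² = 0.114
δQ/Q = √(0.152) = 0.390

39.0%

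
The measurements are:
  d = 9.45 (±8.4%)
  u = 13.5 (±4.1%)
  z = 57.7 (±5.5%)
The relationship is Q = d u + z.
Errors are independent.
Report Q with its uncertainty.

185 ± 12.3

Let p = d·u = 128. δp/p = √((1·δd/d)² + (1·δu/u)²) = √(0.00706 + 0.00168) = 0.0935, so δp = 11.9.
Q = p + z: δQ = √(δp² + δz²) = √(142 + 10.1) = 12.3
Q = 185.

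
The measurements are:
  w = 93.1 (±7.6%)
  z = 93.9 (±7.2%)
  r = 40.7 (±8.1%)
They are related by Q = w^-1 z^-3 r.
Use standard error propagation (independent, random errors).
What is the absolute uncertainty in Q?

1.28e-07

For a monomial Q ∝ w^-1, z^-3, r, fractional errors add in quadrature:
  (-1·δw/w)² = (-1×0.0760)² = 0.00578;  (-3·δz/z)² = (-3×0.0720)² = 0.0467;  (1·δr/r)² = (1×0.0810)² = 0.00656
δQ/Q = √(0.0590) = 0.243
Q = 5.28e-07, so δQ = 0.243 × 5.28e-07 = 1.28e-07.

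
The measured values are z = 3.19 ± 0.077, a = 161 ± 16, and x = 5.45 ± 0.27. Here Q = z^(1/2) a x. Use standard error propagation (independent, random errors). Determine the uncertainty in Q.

Q is a product of powers, so relative uncertainties combine in quadrature:
  (½·δz/z)² = (0.5×0.0241)² = 0.000146;  (1·δa/a)² = (1×0.0994)² = 0.00988;  (1·δx/x)² = (1×0.0495)² = 0.00245
δQ/Q = √(0.0125) = 0.112
Q = 1570, so δQ = 0.112 × 1570 = 175.

175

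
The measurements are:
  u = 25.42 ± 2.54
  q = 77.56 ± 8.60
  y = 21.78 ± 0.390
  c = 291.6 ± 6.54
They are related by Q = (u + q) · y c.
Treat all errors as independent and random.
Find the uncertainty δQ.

60000

Let w = u + q = 103.0. δw = √(δu² + δq²) = √(6.45 + 74.0) = 8.97, so δw/w = 0.0871.
Q is then a monomial in w, y, c:
δQ/Q = √((δw/w)² + (1·δy/y)² + (1·δc/c)²) = √(0.00758 + 0.000321 + 0.000503) = 0.0917
Q = 654000, so δQ = 0.0917 × 654000 = 60000.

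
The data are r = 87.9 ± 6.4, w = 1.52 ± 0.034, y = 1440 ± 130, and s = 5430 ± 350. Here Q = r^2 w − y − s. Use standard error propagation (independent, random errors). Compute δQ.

Let p = r^2·w = 11700. δp/p = √((2·δr/r)² + (1·δw/w)²) = √(0.0212 + 0.000500) = 0.147, so δp = 1730.
Q = p − y − s: δQ = √(δp² + δy² + δs²) = √(2.99e+06 + 16900 + 1.22e+05) = 1770

1770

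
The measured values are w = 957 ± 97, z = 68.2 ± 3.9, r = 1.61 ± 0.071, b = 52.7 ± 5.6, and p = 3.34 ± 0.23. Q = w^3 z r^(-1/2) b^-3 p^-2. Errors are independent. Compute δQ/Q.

For a monomial Q ∝ w^3, z, r^(-1/2), b^-3, p^-2, fractional errors add in quadrature:
  (3·δw/w)² = (3×0.101)² = 0.0925;  (1·δz/z)² = (1×0.0572)² = 0.00327;  (−½·δr/r)² = (-0.5×0.0441)² = 0.000486;  (-3·δb/b)² = (-3×0.106)² = 0.102;  (-2·δp/p)² = (-2×0.0689)² = 0.0190
δQ/Q = √(0.217) = 0.466

0.466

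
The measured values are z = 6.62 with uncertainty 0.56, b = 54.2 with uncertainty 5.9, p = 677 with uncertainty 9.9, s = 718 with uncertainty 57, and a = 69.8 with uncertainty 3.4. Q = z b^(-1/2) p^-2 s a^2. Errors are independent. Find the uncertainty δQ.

1.12

Since Q is a product/quotient, work with relative uncertainties:
  (1·δz/z)² = (1×0.0846)² = 0.00716;  (−½·δb/b)² = (-0.5×0.109)² = 0.00296;  (-2·δp/p)² = (-2×0.0146)² = 0.000855;  (1·δs/s)² = (1×0.0794)² = 0.00630;  (2·δa/a)² = (2×0.0487)² = 0.00949
δQ/Q = √(0.0268) = 0.164
Q = 6.86, so δQ = 0.164 × 6.86 = 1.12.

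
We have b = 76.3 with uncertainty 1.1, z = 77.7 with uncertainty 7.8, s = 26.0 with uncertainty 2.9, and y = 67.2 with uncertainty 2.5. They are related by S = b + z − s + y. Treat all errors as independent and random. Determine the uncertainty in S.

8.76

S is a linear combination, so absolute uncertainties add in quadrature:
  (δb)² = 1.21;  (δz)² = 60.8;  (δs)² = 8.41;  (δy)² = 6.25
δS = √(76.7) = 8.76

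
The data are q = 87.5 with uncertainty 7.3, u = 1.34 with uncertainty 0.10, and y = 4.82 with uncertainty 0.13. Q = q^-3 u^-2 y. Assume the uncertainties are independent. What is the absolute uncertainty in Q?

Relative error in a monomial: (δQ/Q)² = Σ (nᵢ · δxᵢ/xᵢ)².
  (-3·δq/q)² = (-3×0.0834)² = 0.0626;  (-2·δu/u)² = (-2×0.0746)² = 0.0223;  (1·δy/y)² = (1×0.0270)² = 0.000727
δQ/Q = √(0.0856) = 0.293
Q = 4.01e-06, so δQ = 0.293 × 4.01e-06 = 1.17e-06.

1.17e-06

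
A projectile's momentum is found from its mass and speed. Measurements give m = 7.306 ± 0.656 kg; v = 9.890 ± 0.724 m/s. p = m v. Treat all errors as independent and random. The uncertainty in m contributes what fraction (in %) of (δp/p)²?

60.1%

(δp/p)² = (1·δm/m)² + (1·δv/v)²
  m term: (1×0.0898)² = 0.00806
  v term: (1×0.0732)² = 0.00536
Total = 0.0134. Share from m = 0.00806/0.0134 = 0.601.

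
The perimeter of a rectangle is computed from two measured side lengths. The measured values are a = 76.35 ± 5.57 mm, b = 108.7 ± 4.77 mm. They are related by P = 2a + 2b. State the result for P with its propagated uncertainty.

For a sum/difference, combine absolute errors in quadrature:
  (2·δa)² = 124;  (2·δb)² = 91.0
δP = √(215) = 14.7 mm
P = 370.1 mm.

370.1 ± 14.7 mm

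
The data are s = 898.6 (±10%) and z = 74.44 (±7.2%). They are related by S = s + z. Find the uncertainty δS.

90.0

Each term contributes (cᵢ δxᵢ)² to (δS)²:
  (δs)² = 8070;  (δz)² = 28.7
δS = √(8100) = 90.0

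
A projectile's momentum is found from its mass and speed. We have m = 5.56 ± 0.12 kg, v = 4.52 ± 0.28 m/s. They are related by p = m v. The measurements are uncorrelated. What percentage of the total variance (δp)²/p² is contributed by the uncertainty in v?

89.2%

(δp/p)² = (1·δm/m)² + (1·δv/v)²
  m term: (1×0.0216)² = 0.000466
  v term: (1×0.0619)² = 0.00384
Total = 0.00430. Share from v = 0.00384/0.00430 = 0.892.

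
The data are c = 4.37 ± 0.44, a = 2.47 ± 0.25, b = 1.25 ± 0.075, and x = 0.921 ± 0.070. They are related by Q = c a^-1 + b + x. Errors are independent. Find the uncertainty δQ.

0.273

Let p = c·a^-1 = 1.77. δp/p = √((1·δc/c)² + (-1·δa/a)²) = √(0.0101 + 0.0102) = 0.143, so δp = 0.253.
Q = p + b + x: δQ = √(δp² + δb² + δx²) = √(0.0638 + 0.00562 + 0.00490) = 0.273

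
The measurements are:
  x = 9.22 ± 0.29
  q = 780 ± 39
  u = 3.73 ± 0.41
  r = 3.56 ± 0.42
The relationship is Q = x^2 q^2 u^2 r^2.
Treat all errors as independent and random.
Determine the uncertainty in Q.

For a monomial Q ∝ x^2, q^2, u^2, r^2, fractional errors add in quadrature:
  (2·δx/x)² = (2×0.0315)² = 0.00396;  (2·δq/q)² = (2×0.0500)² = 0.0100;  (2·δu/u)² = (2×0.110)² = 0.0483;  (2·δr/r)² = (2×0.118)² = 0.0557
δQ/Q = √(0.118) = 0.343
Q = 9.12e+09, so δQ = 0.343 × 9.12e+09 = 3.13e+09.

3.13e+09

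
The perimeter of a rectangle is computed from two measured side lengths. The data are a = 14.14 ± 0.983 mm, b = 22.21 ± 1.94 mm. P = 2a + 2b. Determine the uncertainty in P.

4.35 mm

Absolute uncertainties add in quadrature for a linear combination:
  (2·δa)² = 3.87;  (2·δb)² = 15.1
δP = √(18.9) = 4.35 mm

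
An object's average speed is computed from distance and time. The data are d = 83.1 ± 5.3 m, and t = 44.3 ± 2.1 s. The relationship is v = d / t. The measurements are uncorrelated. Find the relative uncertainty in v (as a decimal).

0.0795

Relative error in a monomial: (δv/v)² = Σ (nᵢ · δxᵢ/xᵢ)².
  (1·δd/d)² = (1×0.0638)² = 0.00407;  (-1·δt/t)² = (-1×0.0474)² = 0.00225
δv/v = √(0.00631) = 0.0795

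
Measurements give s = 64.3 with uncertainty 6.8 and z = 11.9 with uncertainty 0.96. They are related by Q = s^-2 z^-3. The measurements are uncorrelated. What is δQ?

4.61e-08

Since Q is a product/quotient, work with relative uncertainties:
  (-2·δs/s)² = (-2×0.106)² = 0.0447;  (-3·δz/z)² = (-3×0.0807)² = 0.0586
δQ/Q = √(0.103) = 0.321
Q = 1.44e-07, so δQ = 0.321 × 1.44e-07 = 4.61e-08.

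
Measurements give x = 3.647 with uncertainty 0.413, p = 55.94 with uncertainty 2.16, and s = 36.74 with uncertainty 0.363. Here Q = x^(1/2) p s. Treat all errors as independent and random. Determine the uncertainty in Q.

Since Q is a product/quotient, work with relative uncertainties:
  (½·δx/x)² = (0.5×0.113)² = 0.00321;  (1·δp/p)² = (1×0.0386)² = 0.00149;  (1·δs/s)² = (1×0.00988)² = 9.76e-05
δQ/Q = √(0.00479) = 0.0692
Q = 3925, so δQ = 0.0692 × 3925 = 272.

272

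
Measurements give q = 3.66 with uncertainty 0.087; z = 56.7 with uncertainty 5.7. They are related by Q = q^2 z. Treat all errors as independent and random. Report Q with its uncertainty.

760 ± 84.5

Q is a product of powers, so relative uncertainties combine in quadrature:
  (2·δq/q)² = (2×0.0238)² = 0.00226;  (1·δz/z)² = (1×0.101)² = 0.0101
δQ/Q = √(0.0124) = 0.111
Q = 760, so δQ = 0.111 × 760 = 84.5.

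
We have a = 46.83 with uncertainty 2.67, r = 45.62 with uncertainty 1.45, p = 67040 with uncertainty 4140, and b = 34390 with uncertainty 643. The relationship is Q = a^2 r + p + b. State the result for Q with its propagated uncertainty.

Let w = a^2·r = 100000. δw/w = √((2·δa/a)² + (1·δr/r)²) = √(0.0130 + 0.00101) = 0.118, so δw = 11800.
Q = w + p + b: δQ = √(δw² + δp² + δb²) = √(1.4e+08 + 1.71e+07 + 4.13e+05) = 12600
Q = 201500.

201500 ± 12600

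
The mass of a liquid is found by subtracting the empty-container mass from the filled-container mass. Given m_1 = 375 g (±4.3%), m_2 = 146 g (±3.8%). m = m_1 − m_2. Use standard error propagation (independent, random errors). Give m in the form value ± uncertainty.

229 ± 17.1 g

Each term contributes (cᵢ δxᵢ)² to (δm)²:
  (δm_1)² = 260;  (δm_2)² = 30.8
δm = √(291) = 17.1 g
m = 229 g.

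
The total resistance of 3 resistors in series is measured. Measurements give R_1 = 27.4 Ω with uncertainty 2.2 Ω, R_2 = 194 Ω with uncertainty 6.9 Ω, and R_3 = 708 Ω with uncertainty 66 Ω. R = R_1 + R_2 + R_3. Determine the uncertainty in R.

Absolute uncertainties add in quadrature for a linear combination:
  (δR_1)² = 4.84;  (δR_2)² = 47.6;  (δR_3)² = 4360
δR = √(4410) = 66.4 Ω

66.4 Ω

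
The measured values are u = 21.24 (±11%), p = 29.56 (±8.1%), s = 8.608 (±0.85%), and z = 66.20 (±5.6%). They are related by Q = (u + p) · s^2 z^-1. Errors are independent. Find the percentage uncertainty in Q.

Let w = u + p = 50.80. δw = √(δu² + δp²) = √(5.46 + 5.73) = 3.35, so δw/w = 0.0659.
Q is then a monomial in w, s, z:
δQ/Q = √((δw/w)² + (2·δs/s)² + (-1·δz/z)²) = √(0.00434 + 0.000289 + 0.00314) = 0.0881

8.81%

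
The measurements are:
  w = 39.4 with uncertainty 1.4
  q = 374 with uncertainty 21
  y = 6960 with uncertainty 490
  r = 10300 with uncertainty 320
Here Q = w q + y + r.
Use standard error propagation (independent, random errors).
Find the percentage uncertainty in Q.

3.57%

Let p = w·q = 14700. δp/p = √((1·δw/w)² + (1·δq/q)²) = √(0.00126 + 0.00315) = 0.0664, so δp = 979.
Q = p + y + r: δQ = √(δp² + δy² + δr²) = √(9.59e+05 + 2.4e+05 + 1.02e+05) = 1140
Q = 32000, so δQ/Q = 1140/32000 = 0.0357.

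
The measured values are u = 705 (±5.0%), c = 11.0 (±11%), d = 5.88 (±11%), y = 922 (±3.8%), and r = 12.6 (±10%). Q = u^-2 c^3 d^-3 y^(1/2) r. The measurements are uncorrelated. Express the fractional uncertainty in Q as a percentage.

Q is a product of powers, so relative uncertainties combine in quadrature:
  (-2·δu/u)² = (-2×0.0500)² = 0.0100;  (3·δc/c)² = (3×0.110)² = 0.109;  (-3·δd/d)² = (-3×0.110)² = 0.109;  (½·δy/y)² = (0.5×0.0380)² = 0.000361;  (1·δr/r)² = (1×0.100)² = 0.0100
δQ/Q = √(0.238) = 0.488

48.8%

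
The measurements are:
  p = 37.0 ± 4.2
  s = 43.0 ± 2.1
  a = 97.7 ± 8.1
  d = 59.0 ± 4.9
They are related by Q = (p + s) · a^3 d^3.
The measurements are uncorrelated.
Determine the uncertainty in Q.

5.47e+12

Let u = p + s = 80.0. δu = √(δp² + δs²) = √(17.6 + 4.41) = 4.70, so δu/u = 0.0587.
Q is then a monomial in u, a, d:
δQ/Q = √((δu/u)² + (3·δa/a)² + (3·δd/d)²) = √(0.00345 + 0.0619 + 0.0621) = 0.357
Q = 1.53e+13, so δQ = 0.357 × 1.53e+13 = 5.47e+12.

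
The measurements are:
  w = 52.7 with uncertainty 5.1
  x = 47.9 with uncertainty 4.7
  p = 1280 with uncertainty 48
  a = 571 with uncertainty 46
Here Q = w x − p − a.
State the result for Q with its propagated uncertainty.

Let h = w·x = 2520. δh/h = √((1·δw/w)² + (1·δx/x)²) = √(0.00937 + 0.00963) = 0.138, so δh = 348.
Q = h − p − a: δQ = √(δh² + δp² + δa²) = √(1.21e+05 + 2300 + 2120) = 354
Q = 673.

673 ± 354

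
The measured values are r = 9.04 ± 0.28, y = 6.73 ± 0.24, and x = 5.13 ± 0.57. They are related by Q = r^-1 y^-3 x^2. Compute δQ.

0.00237

Since Q is a product/quotient, work with relative uncertainties:
  (-1·δr/r)² = (-1×0.0310)² = 0.000959;  (-3·δy/y)² = (-3×0.0357)² = 0.0114;  (2·δx/x)² = (2×0.111)² = 0.0494
δQ/Q = √(0.0618) = 0.249
Q = 0.00955, so δQ = 0.249 × 0.00955 = 0.00237.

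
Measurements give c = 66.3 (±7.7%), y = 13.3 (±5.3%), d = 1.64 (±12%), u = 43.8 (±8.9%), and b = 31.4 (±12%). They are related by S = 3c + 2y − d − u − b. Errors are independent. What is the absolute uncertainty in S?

S is a linear combination, so absolute uncertainties add in quadrature:
  (3·δc)² = 235;  (2·δy)² = 1.99;  (δd)² = 0.0387;  (δu)² = 15.2;  (δb)² = 14.2
δS = √(266) = 16.3

16.3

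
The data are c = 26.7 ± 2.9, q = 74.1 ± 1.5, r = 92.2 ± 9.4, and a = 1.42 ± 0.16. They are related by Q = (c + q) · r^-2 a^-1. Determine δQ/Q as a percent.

23.5%

Let u = c + q = 101. δu = √(δc² + δq²) = √(8.41 + 2.25) = 3.26, so δu/u = 0.0324.
Q is then a monomial in u, r, a:
δQ/Q = √((δu/u)² + (-2·δr/r)² + (-1·δa/a)²) = √(0.00105 + 0.0416 + 0.0127) = 0.235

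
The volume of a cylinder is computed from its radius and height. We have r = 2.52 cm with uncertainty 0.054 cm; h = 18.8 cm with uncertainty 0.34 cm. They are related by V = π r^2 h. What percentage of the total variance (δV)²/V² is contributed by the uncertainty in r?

(δV/V)² = (2·δr/r)² + (1·δh/h)²
  r term: (2×0.0214)² = 0.00184
  h term: (1×0.0181)² = 0.000327
Total = 0.00216. Share from r = 0.00184/0.00216 = 0.849.

84.9%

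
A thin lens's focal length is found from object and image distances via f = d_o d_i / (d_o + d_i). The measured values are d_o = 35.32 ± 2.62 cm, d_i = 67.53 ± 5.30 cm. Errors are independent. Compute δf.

∂f/∂d_o = (d_i/(d_o+d_i))² = 0.431;  ∂f/∂d_i = (d_o/(d_o+d_i))² = 0.118
δf = √((∂f/∂d_o · δd_o)² + (∂f/∂d_i · δd_i)²) = √(1.28 + 0.391) = 1.29 cm

1.29 cm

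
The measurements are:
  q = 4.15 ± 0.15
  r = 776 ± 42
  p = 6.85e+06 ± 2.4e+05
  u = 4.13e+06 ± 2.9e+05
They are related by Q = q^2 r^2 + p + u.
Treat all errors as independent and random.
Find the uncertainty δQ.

Let w = q^2·r^2 = 1.04e+07. δw/w = √((2·δq/q)² + (2·δr/r)²) = √(0.00523 + 0.0117) = 0.130, so δw = 1.35e+06.
Q = w + p + u: δQ = √(δw² + δp² + δu²) = √(1.82e+12 + 5.76e+10 + 8.41e+10) = 1.4e+06

1.4e+06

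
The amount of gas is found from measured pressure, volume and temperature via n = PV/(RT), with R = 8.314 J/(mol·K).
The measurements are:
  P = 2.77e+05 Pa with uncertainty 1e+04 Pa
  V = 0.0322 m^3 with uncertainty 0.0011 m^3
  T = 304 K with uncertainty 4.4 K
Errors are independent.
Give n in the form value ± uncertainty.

Each factor contributes (exponent × relative error)² to (δn/n)²:
  (1·δP/P)² = (1×0.0361)² = 0.00130;  (1·δV/V)² = (1×0.0342)² = 0.00117;  (-1·δT/T)² = (-1×0.0145)² = 0.000209
δn/n = √(0.00268) = 0.0518
n = 3.53 mol, so δn = 0.0518 × 3.53 = 0.183 mol.

3.53 ± 0.183 mol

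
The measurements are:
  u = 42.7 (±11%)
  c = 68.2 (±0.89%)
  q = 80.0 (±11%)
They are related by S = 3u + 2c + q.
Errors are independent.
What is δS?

S is a linear combination, so absolute uncertainties add in quadrature:
  (3·δu)² = 199;  (2·δc)² = 1.47;  (δq)² = 77.4
δS = √(277) = 16.7

16.7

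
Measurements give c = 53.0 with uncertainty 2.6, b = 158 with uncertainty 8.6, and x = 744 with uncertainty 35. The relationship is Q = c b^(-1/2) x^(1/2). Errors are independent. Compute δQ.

Q is a product of powers, so relative uncertainties combine in quadrature:
  (1·δc/c)² = (1×0.0491)² = 0.00241;  (−½·δb/b)² = (-0.5×0.0544)² = 0.000741;  (½·δx/x)² = (0.5×0.0470)² = 0.000553
δQ/Q = √(0.00370) = 0.0608
Q = 115, so δQ = 0.0608 × 115 = 7.00.

7.00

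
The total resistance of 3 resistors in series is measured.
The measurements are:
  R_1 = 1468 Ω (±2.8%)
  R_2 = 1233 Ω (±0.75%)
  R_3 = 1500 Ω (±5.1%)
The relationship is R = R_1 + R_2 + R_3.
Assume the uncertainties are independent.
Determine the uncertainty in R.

87.3 Ω

Sums and differences: (δR)² = Σ (cᵢ δxᵢ)².
  (δR_1)² = 1690;  (δR_2)² = 85.5;  (δR_3)² = 5850
δR = √(7630) = 87.3 Ω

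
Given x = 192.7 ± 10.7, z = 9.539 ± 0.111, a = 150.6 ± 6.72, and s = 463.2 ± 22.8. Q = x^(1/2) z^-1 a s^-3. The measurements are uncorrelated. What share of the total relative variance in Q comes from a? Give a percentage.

8.06%

(δQ/Q)² = (½·δx/x)² + (-1·δz/z)² + (1·δa/a)² + (-3·δs/s)²
  x term: (0.5×0.0555)² = 0.000771
  z term: (-1×0.0116)² = 0.000135
  a term: (1×0.0446)² = 0.00199
  s term: (-3×0.0492)² = 0.0218
Total = 0.0247. Share from a = 0.00199/0.0247 = 0.0806.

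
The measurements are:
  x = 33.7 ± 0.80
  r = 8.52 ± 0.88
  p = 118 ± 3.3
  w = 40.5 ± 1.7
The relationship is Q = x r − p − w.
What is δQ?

Let h = x·r = 287. δh/h = √((1·δx/x)² + (1·δr/r)²) = √(0.000564 + 0.0107) = 0.106, so δh = 30.4.
Q = h − p − w: δQ = √(δh² + δp² + δw²) = √(926 + 10.9 + 2.89) = 30.7

30.7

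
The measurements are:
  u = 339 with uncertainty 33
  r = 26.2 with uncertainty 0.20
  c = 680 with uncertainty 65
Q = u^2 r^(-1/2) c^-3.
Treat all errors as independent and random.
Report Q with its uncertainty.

Products/powers → add relative errors in quadrature, weighted by exponent:
  (2·δu/u)² = (2×0.0973)² = 0.0379;  (−½·δr/r)² = (-0.5×0.00763)² = 1.46e-05;  (-3·δc/c)² = (-3×0.0956)² = 0.0822
δQ/Q = √(0.120) = 0.347
Q = 7.14e-05, so δQ = 0.347 × 7.14e-05 = 2.48e-05.

(7.14 ± 2.48) × 10^-5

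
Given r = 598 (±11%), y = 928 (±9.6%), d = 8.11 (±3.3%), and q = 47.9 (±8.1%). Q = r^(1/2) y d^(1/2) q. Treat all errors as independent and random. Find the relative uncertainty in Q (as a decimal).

Since Q is a product/quotient, work with relative uncertainties:
  (½·δr/r)² = (0.5×0.110)² = 0.00302;  (1·δy/y)² = (1×0.0960)² = 0.00922;  (½·δd/d)² = (0.5×0.0330)² = 0.000272;  (1·δq/q)² = (1×0.0810)² = 0.00656
δQ/Q = √(0.0191) = 0.138

0.138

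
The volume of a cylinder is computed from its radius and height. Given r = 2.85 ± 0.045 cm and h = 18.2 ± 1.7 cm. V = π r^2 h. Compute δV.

Since V is a product/quotient, work with relative uncertainties:
  (2·δr/r)² = (2×0.0158)² = 0.000997;  (1·δh/h)² = (1×0.0934)² = 0.00872
δV/V = √(0.00972) = 0.0986
V = 464 cm^3, so δV = 0.0986 × 464 = 45.8 cm^3.

45.8 cm^3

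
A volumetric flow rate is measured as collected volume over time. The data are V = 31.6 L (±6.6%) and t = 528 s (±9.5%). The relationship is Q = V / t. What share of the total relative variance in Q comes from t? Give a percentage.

67.4%

(δQ/Q)² = (1·δV/V)² + (-1·δt/t)²
  V term: (1×0.0660)² = 0.00436
  t term: (-1×0.0950)² = 0.00903
Total = 0.0134. Share from t = 0.00903/0.0134 = 0.674.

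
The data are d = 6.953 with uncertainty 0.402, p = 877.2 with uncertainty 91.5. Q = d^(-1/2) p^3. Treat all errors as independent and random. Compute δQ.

8.04e+07

Q is a product of powers, so relative uncertainties combine in quadrature:
  (−½·δd/d)² = (-0.5×0.0578)² = 0.000836;  (3·δp/p)² = (3×0.104)² = 0.0979
δQ/Q = √(0.0988) = 0.314
Q = 2.56e+08, so δQ = 0.314 × 2.56e+08 = 8.04e+07.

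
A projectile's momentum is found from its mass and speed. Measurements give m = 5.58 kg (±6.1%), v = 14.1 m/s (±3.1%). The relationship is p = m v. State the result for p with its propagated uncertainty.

Since p is a product/quotient, work with relative uncertainties:
  (1·δm/m)² = (1×0.0610)² = 0.00372;  (1·δv/v)² = (1×0.0310)² = 0.000961
δp/p = √(0.00468) = 0.0684
p = 78.7 kg·m/s, so δp = 0.0684 × 78.7 = 5.38 kg·m/s.

78.7 ± 5.38 kg·m/s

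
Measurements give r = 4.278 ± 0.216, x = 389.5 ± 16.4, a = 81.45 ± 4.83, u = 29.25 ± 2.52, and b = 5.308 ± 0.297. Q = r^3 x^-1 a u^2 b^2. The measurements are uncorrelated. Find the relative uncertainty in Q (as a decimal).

Relative error in a monomial: (δQ/Q)² = Σ (nᵢ · δxᵢ/xᵢ)².
  (3·δr/r)² = (3×0.0505)² = 0.0229;  (-1·δx/x)² = (-1×0.0421)² = 0.00177;  (1·δa/a)² = (1×0.0593)² = 0.00352;  (2·δu/u)² = (2×0.0862)² = 0.0297;  (2·δb/b)² = (2×0.0560)² = 0.0125
δQ/Q = √(0.0704) = 0.265

0.265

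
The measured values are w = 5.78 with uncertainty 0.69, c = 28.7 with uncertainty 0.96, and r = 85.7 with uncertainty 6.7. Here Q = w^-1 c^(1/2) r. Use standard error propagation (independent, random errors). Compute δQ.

11.4

Relative error in a monomial: (δQ/Q)² = Σ (nᵢ · δxᵢ/xᵢ)².
  (-1·δw/w)² = (-1×0.119)² = 0.0143;  (½·δc/c)² = (0.5×0.0334)² = 0.000280;  (1·δr/r)² = (1×0.0782)² = 0.00611
δQ/Q = √(0.0206) = 0.144
Q = 79.4, so δQ = 0.144 × 79.4 = 11.4.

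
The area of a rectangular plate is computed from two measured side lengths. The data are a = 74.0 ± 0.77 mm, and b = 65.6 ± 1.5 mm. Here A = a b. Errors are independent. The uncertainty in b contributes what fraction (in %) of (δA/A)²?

82.8%

(δA/A)² = (1·δa/a)² + (1·δb/b)²
  a term: (1×0.0104)² = 0.000108
  b term: (1×0.0229)² = 0.000523
Total = 0.000631. Share from b = 0.000523/0.000631 = 0.828.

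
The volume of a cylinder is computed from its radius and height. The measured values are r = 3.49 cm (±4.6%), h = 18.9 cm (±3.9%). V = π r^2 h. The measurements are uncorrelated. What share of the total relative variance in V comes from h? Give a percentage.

15.2%

(δV/V)² = (2·δr/r)² + (1·δh/h)²
  r term: (2×0.0460)² = 0.00846
  h term: (1×0.0390)² = 0.00152
Total = 0.00998. Share from h = 0.00152/0.00998 = 0.152.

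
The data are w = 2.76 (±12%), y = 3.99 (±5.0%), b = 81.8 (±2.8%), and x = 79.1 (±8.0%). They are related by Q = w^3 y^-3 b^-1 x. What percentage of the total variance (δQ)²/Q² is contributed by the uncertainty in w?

81.4%

(δQ/Q)² = (3·δw/w)² + (-3·δy/y)² + (-1·δb/b)² + (1·δx/x)²
  w term: (3×0.120)² = 0.130
  y term: (-3×0.0500)² = 0.0225
  b term: (-1×0.0280)² = 0.000784
  x term: (1×0.0800)² = 0.00640
Total = 0.159. Share from w = 0.130/0.159 = 0.814.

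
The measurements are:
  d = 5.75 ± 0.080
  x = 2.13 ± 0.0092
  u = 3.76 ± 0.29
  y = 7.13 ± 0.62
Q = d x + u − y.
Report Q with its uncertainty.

Let p = d·x = 12.2. δp/p = √((1·δd/d)² + (1·δx/x)²) = √(0.000194 + 1.87e-05) = 0.0146, so δp = 0.178.
Q = p + u − y: δQ = √(δp² + δu² + δy²) = √(0.0318 + 0.0841 + 0.384) = 0.707
Q = 8.88.

8.88 ± 0.707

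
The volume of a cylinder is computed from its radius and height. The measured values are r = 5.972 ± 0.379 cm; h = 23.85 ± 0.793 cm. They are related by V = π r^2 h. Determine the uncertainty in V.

351 cm^3

V is a product of powers, so relative uncertainties combine in quadrature:
  (2·δr/r)² = (2×0.0635)² = 0.0161;  (1·δh/h)² = (1×0.0332)² = 0.00111
δV/V = √(0.0172) = 0.131
V = 2672 cm^3, so δV = 0.131 × 2672 = 351 cm^3.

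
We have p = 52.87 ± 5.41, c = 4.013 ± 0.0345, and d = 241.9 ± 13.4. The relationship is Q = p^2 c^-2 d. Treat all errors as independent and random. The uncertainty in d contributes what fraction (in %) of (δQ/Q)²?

6.78%

(δQ/Q)² = (2·δp/p)² + (-2·δc/c)² + (1·δd/d)²
  p term: (2×0.102)² = 0.0419
  c term: (-2×0.00860)² = 0.000296
  d term: (1×0.0554)² = 0.00307
Total = 0.0452. Share from d = 0.00307/0.0452 = 0.0678.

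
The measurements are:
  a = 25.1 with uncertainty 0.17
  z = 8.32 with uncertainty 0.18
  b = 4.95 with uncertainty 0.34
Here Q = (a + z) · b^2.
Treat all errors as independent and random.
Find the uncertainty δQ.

113

Let u = a + z = 33.4. δu = √(δa² + δz²) = √(0.0289 + 0.0324) = 0.248, so δu/u = 0.00741.
Q is then a monomial in u, b:
δQ/Q = √((δu/u)² + (2·δb/b)²) = √(5.49e-05 + 0.0189) = 0.138
Q = 819, so δQ = 0.138 × 819 = 113.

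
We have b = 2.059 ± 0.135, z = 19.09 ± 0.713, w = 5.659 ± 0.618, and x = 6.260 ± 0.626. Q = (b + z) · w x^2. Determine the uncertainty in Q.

1080

Let u = b + z = 21.15. δu = √(δb² + δz²) = √(0.0182 + 0.508) = 0.726, so δu/u = 0.0343.
Q is then a monomial in u, w, x:
δQ/Q = √((δu/u)² + (1·δw/w)² + (2·δx/x)²) = √(0.00118 + 0.0119 + 0.0400) = 0.230
Q = 4690, so δQ = 0.230 × 4690 = 1080.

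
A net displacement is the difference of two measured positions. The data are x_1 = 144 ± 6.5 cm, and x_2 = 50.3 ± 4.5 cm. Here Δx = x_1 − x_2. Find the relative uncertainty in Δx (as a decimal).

0.0844

Δx is a linear combination, so absolute uncertainties add in quadrature:
  (δx_1)² = 42.2;  (δx_2)² = 20.2
δΔx = √(62.5) = 7.91 cm
Δx = 93.7 cm, so δΔx/Δx = 7.91/93.7 = 0.0844.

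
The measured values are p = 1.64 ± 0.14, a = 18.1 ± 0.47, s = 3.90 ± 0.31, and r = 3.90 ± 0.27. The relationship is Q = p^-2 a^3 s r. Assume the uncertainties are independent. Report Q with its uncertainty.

33500 ± 7220

Products/powers → add relative errors in quadrature, weighted by exponent:
  (-2·δp/p)² = (-2×0.0854)² = 0.0291;  (3·δa/a)² = (3×0.0260)² = 0.00607;  (1·δs/s)² = (1×0.0795)² = 0.00632;  (1·δr/r)² = (1×0.0692)² = 0.00479
δQ/Q = √(0.0463) = 0.215
Q = 33500, so δQ = 0.215 × 33500 = 7220.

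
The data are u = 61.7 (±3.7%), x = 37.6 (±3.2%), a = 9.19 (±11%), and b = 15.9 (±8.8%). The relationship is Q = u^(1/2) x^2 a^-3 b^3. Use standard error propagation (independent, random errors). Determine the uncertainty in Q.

Each factor contributes (exponent × relative error)² to (δQ/Q)²:
  (½·δu/u)² = (0.5×0.0370)² = 0.000342;  (2·δx/x)² = (2×0.0320)² = 0.00410;  (-3·δa/a)² = (-3×0.110)² = 0.109;  (3·δb/b)² = (3×0.0880)² = 0.0697
δQ/Q = √(0.183) = 0.428
Q = 57500, so δQ = 0.428 × 57500 = 24600.

24600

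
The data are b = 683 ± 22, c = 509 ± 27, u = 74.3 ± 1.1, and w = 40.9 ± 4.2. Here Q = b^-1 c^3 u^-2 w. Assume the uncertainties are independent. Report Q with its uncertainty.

Each factor contributes (exponent × relative error)² to (δQ/Q)²:
  (-1·δb/b)² = (-1×0.0322)² = 0.00104;  (3·δc/c)² = (3×0.0530)² = 0.0253;  (-2·δu/u)² = (-2×0.0148)² = 0.000877;  (1·δw/w)² = (1×0.103)² = 0.0105
δQ/Q = √(0.0378) = 0.194
Q = 1430, so δQ = 0.194 × 1430 = 278.

1430 ± 278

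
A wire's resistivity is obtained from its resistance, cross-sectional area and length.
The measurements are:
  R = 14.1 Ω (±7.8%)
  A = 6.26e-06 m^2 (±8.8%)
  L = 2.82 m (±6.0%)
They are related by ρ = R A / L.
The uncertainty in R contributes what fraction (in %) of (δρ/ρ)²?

(δρ/ρ)² = (1·δR/R)² + (1·δA/A)² + (-1·δL/L)²
  R term: (1×0.0780)² = 0.00608
  A term: (1×0.0880)² = 0.00774
  L term: (-1×0.0600)² = 0.00360
Total = 0.0174. Share from R = 0.00608/0.0174 = 0.349.

34.9%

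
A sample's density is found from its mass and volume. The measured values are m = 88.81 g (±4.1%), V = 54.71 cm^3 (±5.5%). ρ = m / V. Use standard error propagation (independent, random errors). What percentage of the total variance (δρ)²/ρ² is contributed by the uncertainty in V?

(δρ/ρ)² = (1·δm/m)² + (-1·δV/V)²
  m term: (1×0.0410)² = 0.00168
  V term: (-1×0.0550)² = 0.00302
Total = 0.00471. Share from V = 0.00302/0.00471 = 0.643.

64.3%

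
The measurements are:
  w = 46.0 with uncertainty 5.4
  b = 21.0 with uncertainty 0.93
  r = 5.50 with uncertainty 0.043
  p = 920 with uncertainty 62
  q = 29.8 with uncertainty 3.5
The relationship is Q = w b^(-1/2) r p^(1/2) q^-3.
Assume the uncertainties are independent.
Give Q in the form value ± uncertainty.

0.0633 ± 0.0236

For a monomial Q ∝ w, b^(-1/2), r, p^(1/2), q^-3, fractional errors add in quadrature:
  (1·δw/w)² = (1×0.117)² = 0.0138;  (−½·δb/b)² = (-0.5×0.0443)² = 0.000490;  (1·δr/r)² = (1×0.00782)² = 6.11e-05;  (½·δp/p)² = (0.5×0.0674)² = 0.00114;  (-3·δq/q)² = (-3×0.117)² = 0.124
δQ/Q = √(0.140) = 0.374
Q = 0.0633, so δQ = 0.374 × 0.0633 = 0.0236.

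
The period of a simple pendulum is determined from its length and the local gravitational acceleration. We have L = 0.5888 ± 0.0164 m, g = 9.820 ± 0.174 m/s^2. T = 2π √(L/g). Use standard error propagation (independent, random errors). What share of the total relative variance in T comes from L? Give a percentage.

(δT/T)² = (½·δL/L)² + (−½·δg/g)²
  L term: (0.5×0.0279)² = 0.000194
  g term: (-0.5×0.0177)² = 7.85e-05
Total = 0.000272. Share from L = 0.000194/0.000272 = 0.712.

71.2%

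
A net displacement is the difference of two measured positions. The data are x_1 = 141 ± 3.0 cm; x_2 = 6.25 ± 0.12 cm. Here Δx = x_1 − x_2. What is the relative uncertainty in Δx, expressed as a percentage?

For a sum/difference, combine absolute errors in quadrature:
  (δx_1)² = 9.00;  (δx_2)² = 0.0144
δΔx = √(9.01) = 3.00 cm
Δx = 135 cm, so δΔx/Δx = 3.00/135 = 0.0223.

2.23%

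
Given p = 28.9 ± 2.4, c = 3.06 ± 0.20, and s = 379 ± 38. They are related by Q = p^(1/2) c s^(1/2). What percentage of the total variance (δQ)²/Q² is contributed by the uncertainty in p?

20.3%

(δQ/Q)² = (½·δp/p)² + (1·δc/c)² + (½·δs/s)²
  p term: (0.5×0.0830)² = 0.00172
  c term: (1×0.0654)² = 0.00427
  s term: (0.5×0.100)² = 0.00251
Total = 0.00851. Share from p = 0.00172/0.00851 = 0.203.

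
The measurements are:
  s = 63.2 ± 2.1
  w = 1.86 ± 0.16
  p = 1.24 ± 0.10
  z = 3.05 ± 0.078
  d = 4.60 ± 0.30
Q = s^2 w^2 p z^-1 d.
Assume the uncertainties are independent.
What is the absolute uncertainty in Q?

Products/powers → add relative errors in quadrature, weighted by exponent:
  (2·δs/s)² = (2×0.0332)² = 0.00442;  (2·δw/w)² = (2×0.0860)² = 0.0296;  (1·δp/p)² = (1×0.0806)² = 0.00650;  (-1·δz/z)² = (-1×0.0256)² = 0.000654;  (1·δd/d)² = (1×0.0652)² = 0.00425
δQ/Q = √(0.0454) = 0.213
Q = 25800, so δQ = 0.213 × 25800 = 5510.

5510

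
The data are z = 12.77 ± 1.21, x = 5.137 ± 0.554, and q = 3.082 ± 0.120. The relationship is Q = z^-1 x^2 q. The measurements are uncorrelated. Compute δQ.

1.52

Products/powers → add relative errors in quadrature, weighted by exponent:
  (-1·δz/z)² = (-1×0.0948)² = 0.00898;  (2·δx/x)² = (2×0.108)² = 0.0465;  (1·δq/q)² = (1×0.0389)² = 0.00152
δQ/Q = √(0.0570) = 0.239
Q = 6.369, so δQ = 0.239 × 6.369 = 1.52.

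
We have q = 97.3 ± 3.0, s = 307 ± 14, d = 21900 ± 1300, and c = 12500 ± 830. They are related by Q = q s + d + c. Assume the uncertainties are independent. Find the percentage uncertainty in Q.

3.51%

Let p = q·s = 29900. δp/p = √((1·δq/q)² + (1·δs/s)²) = √(0.000951 + 0.00208) = 0.0550, so δp = 1640.
Q = p + d + c: δQ = √(δp² + δd² + δc²) = √(2.7e+06 + 1.69e+06 + 6.89e+05) = 2250
Q = 64300, so δQ/Q = 2250/64300 = 0.0351.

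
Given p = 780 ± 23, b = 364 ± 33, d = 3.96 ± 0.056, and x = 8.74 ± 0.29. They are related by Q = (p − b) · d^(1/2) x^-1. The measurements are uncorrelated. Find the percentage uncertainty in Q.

Let u = p − b = 416. δu = √(δp² + δb²) = √(529 + 1090) = 40.2, so δu/u = 0.0967.
Q is then a monomial in u, d, x:
δQ/Q = √((δu/u)² + (½·δd/d)² + (-1·δx/x)²) = √(0.00935 + 5e-05 + 0.00110) = 0.102

10.2%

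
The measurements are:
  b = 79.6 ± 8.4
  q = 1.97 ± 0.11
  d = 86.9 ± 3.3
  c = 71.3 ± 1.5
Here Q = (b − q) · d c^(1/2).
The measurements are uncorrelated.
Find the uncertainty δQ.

6560

Let u = b − q = 77.6. δu = √(δb² + δq²) = √(70.6 + 0.0121) = 8.40, so δu/u = 0.108.
Q is then a monomial in u, d, c:
δQ/Q = √((δu/u)² + (1·δd/d)² + (½·δc/c)²) = √(0.0117 + 0.00144 + 0.000111) = 0.115
Q = 57000, so δQ = 0.115 × 57000 = 6560.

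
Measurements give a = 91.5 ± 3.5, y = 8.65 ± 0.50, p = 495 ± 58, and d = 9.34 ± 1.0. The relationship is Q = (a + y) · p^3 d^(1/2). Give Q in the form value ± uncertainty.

(3.71 ± 1.33) × 10^10

Let u = a + y = 100. δu = √(δa² + δy²) = √(12.2 + 0.250) = 3.54, so δu/u = 0.0353.
Q is then a monomial in u, p, d:
δQ/Q = √((δu/u)² + (3·δp/p)² + (½·δd/d)²) = √(0.00125 + 0.124 + 0.00287) = 0.357
Q = 3.71e+10, so δQ = 0.357 × 3.71e+10 = 1.33e+10.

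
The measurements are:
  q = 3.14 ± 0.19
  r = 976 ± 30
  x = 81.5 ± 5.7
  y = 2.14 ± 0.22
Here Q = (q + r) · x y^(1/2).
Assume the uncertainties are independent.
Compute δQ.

Let u = q + r = 979. δu = √(δq² + δr²) = √(0.0361 + 900) = 30.0, so δu/u = 0.0306.
Q is then a monomial in u, x, y:
δQ/Q = √((δu/u)² + (1·δx/x)² + (½·δy/y)²) = √(0.000939 + 0.00489 + 0.00264) = 0.0920
Q = 1.17e+05, so δQ = 0.0920 × 1.17e+05 = 10700.

10700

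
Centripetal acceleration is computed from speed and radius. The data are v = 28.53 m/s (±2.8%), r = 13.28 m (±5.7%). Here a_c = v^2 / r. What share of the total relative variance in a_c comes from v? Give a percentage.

(δa_c/a_c)² = (2·δv/v)² + (-1·δr/r)²
  v term: (2×0.0280)² = 0.00314
  r term: (-1×0.0570)² = 0.00325
Total = 0.00639. Share from v = 0.00314/0.00639 = 0.491.

49.1%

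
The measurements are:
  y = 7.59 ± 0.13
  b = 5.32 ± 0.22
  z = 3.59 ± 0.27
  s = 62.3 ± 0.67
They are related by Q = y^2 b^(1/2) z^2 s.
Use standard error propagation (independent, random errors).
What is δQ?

Each factor contributes (exponent × relative error)² to (δQ/Q)²:
  (2·δy/y)² = (2×0.0171)² = 0.00117;  (½·δb/b)² = (0.5×0.0414)² = 0.000428;  (2·δz/z)² = (2×0.0752)² = 0.0226;  (1·δs/s)² = (1×0.0108)² = 0.000116
δQ/Q = √(0.0243) = 0.156
Q = 1.07e+05, so δQ = 0.156 × 1.07e+05 = 16600.

16600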